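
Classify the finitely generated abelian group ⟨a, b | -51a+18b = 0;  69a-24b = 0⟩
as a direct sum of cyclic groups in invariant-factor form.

rank_ℚ(R)=2; free=2−2=0
SNF(R) diag = [3, 6] → torsion [3, 6]

Answer: M ≅ ℤ/3 ⊕ ℤ/6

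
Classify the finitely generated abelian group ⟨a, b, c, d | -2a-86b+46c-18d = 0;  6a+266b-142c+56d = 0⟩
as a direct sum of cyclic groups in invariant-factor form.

Answer: M ≅ ℤ^2 ⊕ ℤ/2 ⊕ ℤ/2

Derivation:
rank_ℚ(R)=2; free=4−2=2
SNF(R) diag = [2, 2] → torsion [2, 2]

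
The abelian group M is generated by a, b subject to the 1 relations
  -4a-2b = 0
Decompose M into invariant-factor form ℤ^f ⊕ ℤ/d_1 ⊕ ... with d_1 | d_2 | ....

rank_ℚ(R)=1; free=2−1=1
SNF(R) diag = [2] → torsion [2]

Answer: M ≅ ℤ^1 ⊕ ℤ/2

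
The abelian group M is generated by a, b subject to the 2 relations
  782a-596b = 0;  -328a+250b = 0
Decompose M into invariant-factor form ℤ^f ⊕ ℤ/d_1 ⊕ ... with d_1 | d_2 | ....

Answer: M ≅ ℤ/2 ⊕ ℤ/6

Derivation:
rank_ℚ(R)=2; free=2−2=0
SNF(R) diag = [2, 6] → torsion [2, 6]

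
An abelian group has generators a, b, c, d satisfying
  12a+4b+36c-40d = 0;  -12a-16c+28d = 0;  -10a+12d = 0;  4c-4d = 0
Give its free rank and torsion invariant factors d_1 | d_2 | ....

rank_ℚ(R)=4; free=4−4=0
SNF(R) diag = [2, 4, 4, 12] → torsion [2, 4, 4, 12]

Answer: M ≅ ℤ/2 ⊕ ℤ/4 ⊕ ℤ/4 ⊕ ℤ/12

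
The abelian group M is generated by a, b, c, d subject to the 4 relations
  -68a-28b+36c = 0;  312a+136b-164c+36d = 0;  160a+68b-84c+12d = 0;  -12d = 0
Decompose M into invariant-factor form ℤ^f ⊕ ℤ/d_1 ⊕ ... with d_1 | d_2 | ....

rank_ℚ(R)=4; free=4−4=0
SNF(R) diag = [4, 4, 12, 12] → torsion [4, 4, 12, 12]

Answer: M ≅ ℤ/4 ⊕ ℤ/4 ⊕ ℤ/12 ⊕ ℤ/12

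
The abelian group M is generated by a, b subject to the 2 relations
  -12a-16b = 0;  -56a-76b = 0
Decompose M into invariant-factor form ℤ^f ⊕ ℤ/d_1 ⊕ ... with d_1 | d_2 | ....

rank_ℚ(R)=2; free=2−2=0
SNF(R) diag = [4, 4] → torsion [4, 4]

Answer: M ≅ ℤ/4 ⊕ ℤ/4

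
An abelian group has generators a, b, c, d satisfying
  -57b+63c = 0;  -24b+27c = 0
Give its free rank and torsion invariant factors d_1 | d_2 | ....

Answer: M ≅ ℤ^2 ⊕ ℤ/3 ⊕ ℤ/9

Derivation:
rank_ℚ(R)=2; free=4−2=2
SNF(R) diag = [3, 9] → torsion [3, 9]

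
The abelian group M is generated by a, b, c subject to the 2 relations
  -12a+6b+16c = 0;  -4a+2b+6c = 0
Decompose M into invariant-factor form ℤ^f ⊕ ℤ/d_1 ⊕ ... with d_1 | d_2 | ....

rank_ℚ(R)=2; free=3−2=1
SNF(R) diag = [2, 2] → torsion [2, 2]

Answer: M ≅ ℤ^1 ⊕ ℤ/2 ⊕ ℤ/2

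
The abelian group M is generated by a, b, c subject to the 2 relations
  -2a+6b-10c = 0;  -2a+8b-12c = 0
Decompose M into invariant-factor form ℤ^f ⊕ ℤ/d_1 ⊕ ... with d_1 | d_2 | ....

rank_ℚ(R)=2; free=3−2=1
SNF(R) diag = [2, 2] → torsion [2, 2]

Answer: M ≅ ℤ^1 ⊕ ℤ/2 ⊕ ℤ/2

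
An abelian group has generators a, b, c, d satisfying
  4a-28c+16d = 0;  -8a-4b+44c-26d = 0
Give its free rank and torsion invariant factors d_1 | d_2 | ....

Answer: M ≅ ℤ^2 ⊕ ℤ/2 ⊕ ℤ/4

Derivation:
rank_ℚ(R)=2; free=4−2=2
SNF(R) diag = [2, 4] → torsion [2, 4]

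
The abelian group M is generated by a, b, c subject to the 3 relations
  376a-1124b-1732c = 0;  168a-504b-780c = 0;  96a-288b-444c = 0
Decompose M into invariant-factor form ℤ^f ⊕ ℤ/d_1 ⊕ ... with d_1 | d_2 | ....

rank_ℚ(R)=3; free=3−3=0
SNF(R) diag = [4, 12, 24] → torsion [4, 12, 24]

Answer: M ≅ ℤ/4 ⊕ ℤ/12 ⊕ ℤ/24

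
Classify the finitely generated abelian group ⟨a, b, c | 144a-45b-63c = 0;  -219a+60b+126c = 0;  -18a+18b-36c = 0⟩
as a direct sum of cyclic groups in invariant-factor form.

rank_ℚ(R)=3; free=3−3=0
SNF(R) diag = [3, 9, 18] → torsion [3, 9, 18]

Answer: M ≅ ℤ/3 ⊕ ℤ/9 ⊕ ℤ/18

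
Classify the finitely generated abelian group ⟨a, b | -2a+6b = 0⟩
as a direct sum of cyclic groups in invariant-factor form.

Answer: M ≅ ℤ^1 ⊕ ℤ/2

Derivation:
rank_ℚ(R)=1; free=2−1=1
SNF(R) diag = [2] → torsion [2]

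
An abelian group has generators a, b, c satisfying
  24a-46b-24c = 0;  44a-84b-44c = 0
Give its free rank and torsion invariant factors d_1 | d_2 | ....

Answer: M ≅ ℤ^1 ⊕ ℤ/2 ⊕ ℤ/4

Derivation:
rank_ℚ(R)=2; free=3−2=1
SNF(R) diag = [2, 4] → torsion [2, 4]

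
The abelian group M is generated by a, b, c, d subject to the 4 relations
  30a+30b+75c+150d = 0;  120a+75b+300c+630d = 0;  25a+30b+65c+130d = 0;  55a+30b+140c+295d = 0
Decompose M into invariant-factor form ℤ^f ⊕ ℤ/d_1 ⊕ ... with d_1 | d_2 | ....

rank_ℚ(R)=4; free=4−4=0
SNF(R) diag = [5, 15, 15, 15] → torsion [5, 15, 15, 15]

Answer: M ≅ ℤ/5 ⊕ ℤ/15 ⊕ ℤ/15 ⊕ ℤ/15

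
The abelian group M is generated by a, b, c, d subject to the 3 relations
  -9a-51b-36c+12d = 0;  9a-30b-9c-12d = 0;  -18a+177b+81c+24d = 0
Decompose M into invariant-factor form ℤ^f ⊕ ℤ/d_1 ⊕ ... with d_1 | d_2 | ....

Answer: M ≅ ℤ^1 ⊕ ℤ/3 ⊕ ℤ/9 ⊕ ℤ/18

Derivation:
rank_ℚ(R)=3; free=4−3=1
SNF(R) diag = [3, 9, 18] → torsion [3, 9, 18]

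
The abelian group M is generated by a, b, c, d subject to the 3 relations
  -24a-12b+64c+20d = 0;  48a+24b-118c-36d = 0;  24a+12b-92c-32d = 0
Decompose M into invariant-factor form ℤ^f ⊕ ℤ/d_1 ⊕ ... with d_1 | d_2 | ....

Answer: M ≅ ℤ^1 ⊕ ℤ/2 ⊕ ℤ/4 ⊕ ℤ/12

Derivation:
rank_ℚ(R)=3; free=4−3=1
SNF(R) diag = [2, 4, 12] → torsion [2, 4, 12]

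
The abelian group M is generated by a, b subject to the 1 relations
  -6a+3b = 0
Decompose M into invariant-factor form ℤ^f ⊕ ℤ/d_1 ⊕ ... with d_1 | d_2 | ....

Answer: M ≅ ℤ^1 ⊕ ℤ/3

Derivation:
rank_ℚ(R)=1; free=2−1=1
SNF(R) diag = [3] → torsion [3]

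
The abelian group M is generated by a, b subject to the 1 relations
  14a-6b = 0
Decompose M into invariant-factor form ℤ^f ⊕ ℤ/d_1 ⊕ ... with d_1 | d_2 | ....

Answer: M ≅ ℤ^1 ⊕ ℤ/2

Derivation:
rank_ℚ(R)=1; free=2−1=1
SNF(R) diag = [2] → torsion [2]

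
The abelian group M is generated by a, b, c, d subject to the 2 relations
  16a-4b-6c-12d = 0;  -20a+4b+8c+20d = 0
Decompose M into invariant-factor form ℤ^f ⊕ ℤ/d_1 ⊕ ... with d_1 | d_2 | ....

rank_ℚ(R)=2; free=4−2=2
SNF(R) diag = [2, 4] → torsion [2, 4]

Answer: M ≅ ℤ^2 ⊕ ℤ/2 ⊕ ℤ/4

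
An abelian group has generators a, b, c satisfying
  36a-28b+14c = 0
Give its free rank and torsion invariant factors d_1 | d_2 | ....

Answer: M ≅ ℤ^2 ⊕ ℤ/2

Derivation:
rank_ℚ(R)=1; free=3−1=2
SNF(R) diag = [2] → torsion [2]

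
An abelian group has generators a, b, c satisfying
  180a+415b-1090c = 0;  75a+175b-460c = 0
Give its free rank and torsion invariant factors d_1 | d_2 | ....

rank_ℚ(R)=2; free=3−2=1
SNF(R) diag = [5, 15] → torsion [5, 15]

Answer: M ≅ ℤ^1 ⊕ ℤ/5 ⊕ ℤ/15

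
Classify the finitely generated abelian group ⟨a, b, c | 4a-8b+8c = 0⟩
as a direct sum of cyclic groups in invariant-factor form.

rank_ℚ(R)=1; free=3−1=2
SNF(R) diag = [4] → torsion [4]

Answer: M ≅ ℤ^2 ⊕ ℤ/4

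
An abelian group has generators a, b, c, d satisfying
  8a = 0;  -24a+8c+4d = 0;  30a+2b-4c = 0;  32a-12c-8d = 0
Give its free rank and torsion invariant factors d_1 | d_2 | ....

rank_ℚ(R)=4; free=4−4=0
SNF(R) diag = [2, 4, 4, 8] → torsion [2, 4, 4, 8]

Answer: M ≅ ℤ/2 ⊕ ℤ/4 ⊕ ℤ/4 ⊕ ℤ/8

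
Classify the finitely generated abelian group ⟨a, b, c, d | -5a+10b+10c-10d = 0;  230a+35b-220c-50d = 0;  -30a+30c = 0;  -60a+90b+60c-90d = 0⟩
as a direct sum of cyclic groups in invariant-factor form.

rank_ℚ(R)=4; free=4−4=0
SNF(R) diag = [5, 15, 30, 90] → torsion [5, 15, 30, 90]

Answer: M ≅ ℤ/5 ⊕ ℤ/15 ⊕ ℤ/30 ⊕ ℤ/90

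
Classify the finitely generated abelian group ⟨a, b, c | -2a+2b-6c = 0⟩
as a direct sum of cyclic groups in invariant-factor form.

Answer: M ≅ ℤ^2 ⊕ ℤ/2

Derivation:
rank_ℚ(R)=1; free=3−1=2
SNF(R) diag = [2] → torsion [2]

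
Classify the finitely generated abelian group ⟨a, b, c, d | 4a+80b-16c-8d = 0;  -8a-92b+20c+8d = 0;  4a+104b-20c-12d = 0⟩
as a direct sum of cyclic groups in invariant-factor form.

rank_ℚ(R)=3; free=4−3=1
SNF(R) diag = [4, 4, 4] → torsion [4, 4, 4]

Answer: M ≅ ℤ^1 ⊕ ℤ/4 ⊕ ℤ/4 ⊕ ℤ/4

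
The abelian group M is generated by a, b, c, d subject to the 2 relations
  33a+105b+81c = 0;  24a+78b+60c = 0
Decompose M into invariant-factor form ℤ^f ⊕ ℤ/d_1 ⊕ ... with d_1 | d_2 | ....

rank_ℚ(R)=2; free=4−2=2
SNF(R) diag = [3, 6] → torsion [3, 6]

Answer: M ≅ ℤ^2 ⊕ ℤ/3 ⊕ ℤ/6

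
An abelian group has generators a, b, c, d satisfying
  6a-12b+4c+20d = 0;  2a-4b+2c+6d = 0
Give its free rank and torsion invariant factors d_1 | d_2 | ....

Answer: M ≅ ℤ^2 ⊕ ℤ/2 ⊕ ℤ/2

Derivation:
rank_ℚ(R)=2; free=4−2=2
SNF(R) diag = [2, 2] → torsion [2, 2]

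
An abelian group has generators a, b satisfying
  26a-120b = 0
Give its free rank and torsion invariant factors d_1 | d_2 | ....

rank_ℚ(R)=1; free=2−1=1
SNF(R) diag = [2] → torsion [2]

Answer: M ≅ ℤ^1 ⊕ ℤ/2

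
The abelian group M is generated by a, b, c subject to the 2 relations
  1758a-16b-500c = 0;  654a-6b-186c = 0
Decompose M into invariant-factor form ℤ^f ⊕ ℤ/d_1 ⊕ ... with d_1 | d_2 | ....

Answer: M ≅ ℤ^1 ⊕ ℤ/2 ⊕ ℤ/6

Derivation:
rank_ℚ(R)=2; free=3−2=1
SNF(R) diag = [2, 6] → torsion [2, 6]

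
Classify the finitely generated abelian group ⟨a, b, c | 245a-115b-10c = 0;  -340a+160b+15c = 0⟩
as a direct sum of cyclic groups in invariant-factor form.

rank_ℚ(R)=2; free=3−2=1
SNF(R) diag = [5, 5] → torsion [5, 5]

Answer: M ≅ ℤ^1 ⊕ ℤ/5 ⊕ ℤ/5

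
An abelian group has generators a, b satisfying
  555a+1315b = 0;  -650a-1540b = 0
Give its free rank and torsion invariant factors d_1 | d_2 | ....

Answer: M ≅ ℤ/5 ⊕ ℤ/10

Derivation:
rank_ℚ(R)=2; free=2−2=0
SNF(R) diag = [5, 10] → torsion [5, 10]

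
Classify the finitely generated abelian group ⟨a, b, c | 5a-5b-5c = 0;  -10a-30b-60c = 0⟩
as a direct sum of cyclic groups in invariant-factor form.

Answer: M ≅ ℤ^1 ⊕ ℤ/5 ⊕ ℤ/10

Derivation:
rank_ℚ(R)=2; free=3−2=1
SNF(R) diag = [5, 10] → torsion [5, 10]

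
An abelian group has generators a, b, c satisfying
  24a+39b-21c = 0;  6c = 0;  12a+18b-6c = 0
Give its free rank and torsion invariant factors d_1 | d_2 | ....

Answer: M ≅ ℤ/3 ⊕ ℤ/6 ⊕ ℤ/12

Derivation:
rank_ℚ(R)=3; free=3−3=0
SNF(R) diag = [3, 6, 12] → torsion [3, 6, 12]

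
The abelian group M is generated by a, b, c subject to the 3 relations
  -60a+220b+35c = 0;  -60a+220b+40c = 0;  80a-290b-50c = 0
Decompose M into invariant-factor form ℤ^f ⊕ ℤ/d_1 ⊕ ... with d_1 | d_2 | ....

rank_ℚ(R)=3; free=3−3=0
SNF(R) diag = [5, 10, 20] → torsion [5, 10, 20]

Answer: M ≅ ℤ/5 ⊕ ℤ/10 ⊕ ℤ/20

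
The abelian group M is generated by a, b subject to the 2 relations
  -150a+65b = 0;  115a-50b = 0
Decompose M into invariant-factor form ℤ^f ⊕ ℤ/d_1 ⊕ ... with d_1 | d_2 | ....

Answer: M ≅ ℤ/5 ⊕ ℤ/5

Derivation:
rank_ℚ(R)=2; free=2−2=0
SNF(R) diag = [5, 5] → torsion [5, 5]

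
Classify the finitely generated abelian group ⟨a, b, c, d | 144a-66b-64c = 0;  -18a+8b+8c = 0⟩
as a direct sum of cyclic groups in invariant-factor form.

rank_ℚ(R)=2; free=4−2=2
SNF(R) diag = [2, 2] → torsion [2, 2]

Answer: M ≅ ℤ^2 ⊕ ℤ/2 ⊕ ℤ/2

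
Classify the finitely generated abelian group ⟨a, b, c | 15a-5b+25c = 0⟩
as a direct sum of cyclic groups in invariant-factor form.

rank_ℚ(R)=1; free=3−1=2
SNF(R) diag = [5] → torsion [5]

Answer: M ≅ ℤ^2 ⊕ ℤ/5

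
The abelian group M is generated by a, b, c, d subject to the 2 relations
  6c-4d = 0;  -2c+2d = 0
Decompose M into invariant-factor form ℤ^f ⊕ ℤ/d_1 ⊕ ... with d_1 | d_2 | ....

rank_ℚ(R)=2; free=4−2=2
SNF(R) diag = [2, 2] → torsion [2, 2]

Answer: M ≅ ℤ^2 ⊕ ℤ/2 ⊕ ℤ/2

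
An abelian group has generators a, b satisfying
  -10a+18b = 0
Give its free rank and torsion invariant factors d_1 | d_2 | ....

Answer: M ≅ ℤ^1 ⊕ ℤ/2

Derivation:
rank_ℚ(R)=1; free=2−1=1
SNF(R) diag = [2] → torsion [2]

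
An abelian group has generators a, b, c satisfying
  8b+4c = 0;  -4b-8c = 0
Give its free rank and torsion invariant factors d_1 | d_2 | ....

Answer: M ≅ ℤ^1 ⊕ ℤ/4 ⊕ ℤ/12

Derivation:
rank_ℚ(R)=2; free=3−2=1
SNF(R) diag = [4, 12] → torsion [4, 12]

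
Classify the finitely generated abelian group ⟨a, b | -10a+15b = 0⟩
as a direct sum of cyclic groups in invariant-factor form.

Answer: M ≅ ℤ^1 ⊕ ℤ/5

Derivation:
rank_ℚ(R)=1; free=2−1=1
SNF(R) diag = [5] → torsion [5]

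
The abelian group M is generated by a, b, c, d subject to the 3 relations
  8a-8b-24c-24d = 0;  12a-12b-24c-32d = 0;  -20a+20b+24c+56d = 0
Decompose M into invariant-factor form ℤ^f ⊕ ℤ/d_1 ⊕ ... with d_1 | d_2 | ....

rank_ℚ(R)=3; free=4−3=1
SNF(R) diag = [4, 8, 24] → torsion [4, 8, 24]

Answer: M ≅ ℤ^1 ⊕ ℤ/4 ⊕ ℤ/8 ⊕ ℤ/24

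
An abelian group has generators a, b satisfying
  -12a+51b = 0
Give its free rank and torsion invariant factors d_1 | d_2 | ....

rank_ℚ(R)=1; free=2−1=1
SNF(R) diag = [3] → torsion [3]

Answer: M ≅ ℤ^1 ⊕ ℤ/3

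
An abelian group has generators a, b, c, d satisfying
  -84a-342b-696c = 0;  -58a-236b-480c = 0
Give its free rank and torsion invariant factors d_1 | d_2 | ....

Answer: M ≅ ℤ^2 ⊕ ℤ/2 ⊕ ℤ/6

Derivation:
rank_ℚ(R)=2; free=4−2=2
SNF(R) diag = [2, 6] → torsion [2, 6]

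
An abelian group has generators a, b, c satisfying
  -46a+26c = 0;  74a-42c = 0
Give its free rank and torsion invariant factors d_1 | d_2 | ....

Answer: M ≅ ℤ^1 ⊕ ℤ/2 ⊕ ℤ/4

Derivation:
rank_ℚ(R)=2; free=3−2=1
SNF(R) diag = [2, 4] → torsion [2, 4]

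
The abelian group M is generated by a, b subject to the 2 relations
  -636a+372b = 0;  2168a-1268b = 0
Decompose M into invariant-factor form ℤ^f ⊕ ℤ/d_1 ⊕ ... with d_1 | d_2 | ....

Answer: M ≅ ℤ/4 ⊕ ℤ/12

Derivation:
rank_ℚ(R)=2; free=2−2=0
SNF(R) diag = [4, 12] → torsion [4, 12]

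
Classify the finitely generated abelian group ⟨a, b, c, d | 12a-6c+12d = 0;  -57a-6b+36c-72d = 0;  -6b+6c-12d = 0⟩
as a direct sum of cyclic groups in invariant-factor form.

rank_ℚ(R)=3; free=4−3=1
SNF(R) diag = [3, 6, 6] → torsion [3, 6, 6]

Answer: M ≅ ℤ^1 ⊕ ℤ/3 ⊕ ℤ/6 ⊕ ℤ/6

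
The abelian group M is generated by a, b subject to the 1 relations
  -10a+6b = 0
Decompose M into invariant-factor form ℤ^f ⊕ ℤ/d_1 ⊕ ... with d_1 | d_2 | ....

Answer: M ≅ ℤ^1 ⊕ ℤ/2

Derivation:
rank_ℚ(R)=1; free=2−1=1
SNF(R) diag = [2] → torsion [2]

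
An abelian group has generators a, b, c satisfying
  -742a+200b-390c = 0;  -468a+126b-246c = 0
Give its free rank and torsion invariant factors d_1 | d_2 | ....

Answer: M ≅ ℤ^1 ⊕ ℤ/2 ⊕ ℤ/6

Derivation:
rank_ℚ(R)=2; free=3−2=1
SNF(R) diag = [2, 6] → torsion [2, 6]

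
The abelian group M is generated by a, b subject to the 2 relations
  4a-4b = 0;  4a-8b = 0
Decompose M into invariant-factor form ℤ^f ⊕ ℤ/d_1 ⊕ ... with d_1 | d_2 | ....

rank_ℚ(R)=2; free=2−2=0
SNF(R) diag = [4, 4] → torsion [4, 4]

Answer: M ≅ ℤ/4 ⊕ ℤ/4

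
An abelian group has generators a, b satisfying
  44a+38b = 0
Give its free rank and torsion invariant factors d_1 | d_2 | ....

rank_ℚ(R)=1; free=2−1=1
SNF(R) diag = [2] → torsion [2]

Answer: M ≅ ℤ^1 ⊕ ℤ/2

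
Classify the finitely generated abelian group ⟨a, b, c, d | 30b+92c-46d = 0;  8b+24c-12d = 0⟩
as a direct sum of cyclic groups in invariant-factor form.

Answer: M ≅ ℤ^2 ⊕ ℤ/2 ⊕ ℤ/4

Derivation:
rank_ℚ(R)=2; free=4−2=2
SNF(R) diag = [2, 4] → torsion [2, 4]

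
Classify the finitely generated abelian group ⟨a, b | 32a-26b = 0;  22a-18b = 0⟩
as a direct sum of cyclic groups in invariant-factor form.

Answer: M ≅ ℤ/2 ⊕ ℤ/2

Derivation:
rank_ℚ(R)=2; free=2−2=0
SNF(R) diag = [2, 2] → torsion [2, 2]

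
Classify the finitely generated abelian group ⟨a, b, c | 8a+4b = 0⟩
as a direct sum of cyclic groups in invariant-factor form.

rank_ℚ(R)=1; free=3−1=2
SNF(R) diag = [4] → torsion [4]

Answer: M ≅ ℤ^2 ⊕ ℤ/4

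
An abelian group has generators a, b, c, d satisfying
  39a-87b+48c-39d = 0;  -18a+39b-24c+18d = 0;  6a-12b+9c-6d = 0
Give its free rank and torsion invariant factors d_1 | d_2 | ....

rank_ℚ(R)=3; free=4−3=1
SNF(R) diag = [3, 3, 3] → torsion [3, 3, 3]

Answer: M ≅ ℤ^1 ⊕ ℤ/3 ⊕ ℤ/3 ⊕ ℤ/3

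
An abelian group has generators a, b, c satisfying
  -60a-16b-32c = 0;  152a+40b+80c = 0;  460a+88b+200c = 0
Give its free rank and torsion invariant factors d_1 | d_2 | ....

rank_ℚ(R)=3; free=3−3=0
SNF(R) diag = [4, 8, 24] → torsion [4, 8, 24]

Answer: M ≅ ℤ/4 ⊕ ℤ/8 ⊕ ℤ/24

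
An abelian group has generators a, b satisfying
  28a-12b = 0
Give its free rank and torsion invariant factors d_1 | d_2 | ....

rank_ℚ(R)=1; free=2−1=1
SNF(R) diag = [4] → torsion [4]

Answer: M ≅ ℤ^1 ⊕ ℤ/4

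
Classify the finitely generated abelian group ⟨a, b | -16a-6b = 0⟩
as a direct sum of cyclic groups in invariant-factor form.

rank_ℚ(R)=1; free=2−1=1
SNF(R) diag = [2] → torsion [2]

Answer: M ≅ ℤ^1 ⊕ ℤ/2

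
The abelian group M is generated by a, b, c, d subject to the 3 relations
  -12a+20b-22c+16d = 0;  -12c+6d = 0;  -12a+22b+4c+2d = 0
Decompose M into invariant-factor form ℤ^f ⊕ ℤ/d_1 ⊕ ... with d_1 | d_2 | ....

rank_ℚ(R)=3; free=4−3=1
SNF(R) diag = [2, 6, 6] → torsion [2, 6, 6]

Answer: M ≅ ℤ^1 ⊕ ℤ/2 ⊕ ℤ/6 ⊕ ℤ/6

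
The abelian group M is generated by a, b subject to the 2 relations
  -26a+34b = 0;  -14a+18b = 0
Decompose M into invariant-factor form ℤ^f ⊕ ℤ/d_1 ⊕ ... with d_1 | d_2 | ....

rank_ℚ(R)=2; free=2−2=0
SNF(R) diag = [2, 4] → torsion [2, 4]

Answer: M ≅ ℤ/2 ⊕ ℤ/4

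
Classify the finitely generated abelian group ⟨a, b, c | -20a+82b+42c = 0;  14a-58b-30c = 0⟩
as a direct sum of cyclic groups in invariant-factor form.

Answer: M ≅ ℤ^1 ⊕ ℤ/2 ⊕ ℤ/6

Derivation:
rank_ℚ(R)=2; free=3−2=1
SNF(R) diag = [2, 6] → torsion [2, 6]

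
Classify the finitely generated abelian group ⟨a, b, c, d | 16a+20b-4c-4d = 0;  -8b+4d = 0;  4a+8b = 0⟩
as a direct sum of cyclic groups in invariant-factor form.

rank_ℚ(R)=3; free=4−3=1
SNF(R) diag = [4, 4, 4] → torsion [4, 4, 4]

Answer: M ≅ ℤ^1 ⊕ ℤ/4 ⊕ ℤ/4 ⊕ ℤ/4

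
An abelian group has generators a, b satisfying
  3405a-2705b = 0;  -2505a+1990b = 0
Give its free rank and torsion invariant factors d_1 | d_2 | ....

rank_ℚ(R)=2; free=2−2=0
SNF(R) diag = [5, 15] → torsion [5, 15]

Answer: M ≅ ℤ/5 ⊕ ℤ/15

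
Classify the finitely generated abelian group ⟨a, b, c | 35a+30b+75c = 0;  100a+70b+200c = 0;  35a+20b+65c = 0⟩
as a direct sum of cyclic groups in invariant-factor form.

rank_ℚ(R)=3; free=3−3=0
SNF(R) diag = [5, 10, 10] → torsion [5, 10, 10]

Answer: M ≅ ℤ/5 ⊕ ℤ/10 ⊕ ℤ/10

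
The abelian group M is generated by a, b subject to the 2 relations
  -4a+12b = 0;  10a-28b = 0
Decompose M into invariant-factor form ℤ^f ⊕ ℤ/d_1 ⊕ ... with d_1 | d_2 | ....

Answer: M ≅ ℤ/2 ⊕ ℤ/4

Derivation:
rank_ℚ(R)=2; free=2−2=0
SNF(R) diag = [2, 4] → torsion [2, 4]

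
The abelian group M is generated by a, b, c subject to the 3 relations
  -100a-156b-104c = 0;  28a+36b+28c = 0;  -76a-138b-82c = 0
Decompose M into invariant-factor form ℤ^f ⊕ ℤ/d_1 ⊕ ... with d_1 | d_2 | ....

rank_ℚ(R)=3; free=3−3=0
SNF(R) diag = [2, 4, 12] → torsion [2, 4, 12]

Answer: M ≅ ℤ/2 ⊕ ℤ/4 ⊕ ℤ/12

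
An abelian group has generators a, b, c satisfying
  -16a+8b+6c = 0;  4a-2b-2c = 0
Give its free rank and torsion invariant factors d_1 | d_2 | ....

Answer: M ≅ ℤ^1 ⊕ ℤ/2 ⊕ ℤ/2

Derivation:
rank_ℚ(R)=2; free=3−2=1
SNF(R) diag = [2, 2] → torsion [2, 2]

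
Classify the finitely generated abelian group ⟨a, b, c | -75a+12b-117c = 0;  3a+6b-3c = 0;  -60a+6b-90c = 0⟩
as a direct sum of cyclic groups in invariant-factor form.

rank_ℚ(R)=3; free=3−3=0
SNF(R) diag = [3, 6, 18] → torsion [3, 6, 18]

Answer: M ≅ ℤ/3 ⊕ ℤ/6 ⊕ ℤ/18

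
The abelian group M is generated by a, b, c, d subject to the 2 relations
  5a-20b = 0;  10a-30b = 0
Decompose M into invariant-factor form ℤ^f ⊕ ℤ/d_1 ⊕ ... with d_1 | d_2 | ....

rank_ℚ(R)=2; free=4−2=2
SNF(R) diag = [5, 10] → torsion [5, 10]

Answer: M ≅ ℤ^2 ⊕ ℤ/5 ⊕ ℤ/10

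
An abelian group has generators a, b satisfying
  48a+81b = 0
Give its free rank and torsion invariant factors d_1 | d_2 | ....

rank_ℚ(R)=1; free=2−1=1
SNF(R) diag = [3] → torsion [3]

Answer: M ≅ ℤ^1 ⊕ ℤ/3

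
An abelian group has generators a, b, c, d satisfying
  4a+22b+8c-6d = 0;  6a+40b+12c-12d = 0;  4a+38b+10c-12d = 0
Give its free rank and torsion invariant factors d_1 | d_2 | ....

rank_ℚ(R)=3; free=4−3=1
SNF(R) diag = [2, 2, 2] → torsion [2, 2, 2]

Answer: M ≅ ℤ^1 ⊕ ℤ/2 ⊕ ℤ/2 ⊕ ℤ/2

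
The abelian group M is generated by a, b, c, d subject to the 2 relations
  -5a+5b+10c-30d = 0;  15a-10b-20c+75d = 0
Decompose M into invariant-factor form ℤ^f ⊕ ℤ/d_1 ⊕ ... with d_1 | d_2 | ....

rank_ℚ(R)=2; free=4−2=2
SNF(R) diag = [5, 5] → torsion [5, 5]

Answer: M ≅ ℤ^2 ⊕ ℤ/5 ⊕ ℤ/5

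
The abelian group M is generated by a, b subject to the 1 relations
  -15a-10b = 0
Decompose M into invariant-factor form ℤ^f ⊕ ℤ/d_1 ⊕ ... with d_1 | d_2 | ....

Answer: M ≅ ℤ^1 ⊕ ℤ/5

Derivation:
rank_ℚ(R)=1; free=2−1=1
SNF(R) diag = [5] → torsion [5]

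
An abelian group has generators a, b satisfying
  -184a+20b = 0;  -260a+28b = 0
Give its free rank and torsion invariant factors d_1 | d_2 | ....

Answer: M ≅ ℤ/4 ⊕ ℤ/12

Derivation:
rank_ℚ(R)=2; free=2−2=0
SNF(R) diag = [4, 12] → torsion [4, 12]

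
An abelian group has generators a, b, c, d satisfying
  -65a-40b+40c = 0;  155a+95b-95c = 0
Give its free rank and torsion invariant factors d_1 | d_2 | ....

Answer: M ≅ ℤ^2 ⊕ ℤ/5 ⊕ ℤ/5

Derivation:
rank_ℚ(R)=2; free=4−2=2
SNF(R) diag = [5, 5] → torsion [5, 5]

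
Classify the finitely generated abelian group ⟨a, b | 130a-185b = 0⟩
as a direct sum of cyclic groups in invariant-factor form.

rank_ℚ(R)=1; free=2−1=1
SNF(R) diag = [5] → torsion [5]

Answer: M ≅ ℤ^1 ⊕ ℤ/5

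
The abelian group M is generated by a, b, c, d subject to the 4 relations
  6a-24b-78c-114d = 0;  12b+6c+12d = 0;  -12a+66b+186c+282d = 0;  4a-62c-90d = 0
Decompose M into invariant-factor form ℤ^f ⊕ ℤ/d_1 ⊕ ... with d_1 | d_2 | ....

Answer: M ≅ ℤ/2 ⊕ ℤ/6 ⊕ ℤ/6 ⊕ ℤ/18

Derivation:
rank_ℚ(R)=4; free=4−4=0
SNF(R) diag = [2, 6, 6, 18] → torsion [2, 6, 6, 18]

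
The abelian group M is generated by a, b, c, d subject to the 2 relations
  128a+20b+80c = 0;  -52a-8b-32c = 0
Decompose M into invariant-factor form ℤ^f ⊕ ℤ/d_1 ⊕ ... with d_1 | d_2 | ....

Answer: M ≅ ℤ^2 ⊕ ℤ/4 ⊕ ℤ/4

Derivation:
rank_ℚ(R)=2; free=4−2=2
SNF(R) diag = [4, 4] → torsion [4, 4]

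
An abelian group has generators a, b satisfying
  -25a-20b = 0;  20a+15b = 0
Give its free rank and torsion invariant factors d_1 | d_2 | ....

Answer: M ≅ ℤ/5 ⊕ ℤ/5

Derivation:
rank_ℚ(R)=2; free=2−2=0
SNF(R) diag = [5, 5] → torsion [5, 5]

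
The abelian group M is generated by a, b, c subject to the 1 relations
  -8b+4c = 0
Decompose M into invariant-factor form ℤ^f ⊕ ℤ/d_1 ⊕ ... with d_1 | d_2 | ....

rank_ℚ(R)=1; free=3−1=2
SNF(R) diag = [4] → torsion [4]

Answer: M ≅ ℤ^2 ⊕ ℤ/4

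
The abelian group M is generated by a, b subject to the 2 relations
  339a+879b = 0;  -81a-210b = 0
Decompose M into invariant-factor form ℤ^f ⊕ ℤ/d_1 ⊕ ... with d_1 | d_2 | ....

rank_ℚ(R)=2; free=2−2=0
SNF(R) diag = [3, 3] → torsion [3, 3]

Answer: M ≅ ℤ/3 ⊕ ℤ/3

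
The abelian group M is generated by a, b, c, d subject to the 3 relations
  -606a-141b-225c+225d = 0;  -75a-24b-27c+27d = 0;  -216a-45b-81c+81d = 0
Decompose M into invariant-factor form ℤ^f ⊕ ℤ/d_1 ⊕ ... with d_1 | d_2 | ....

Answer: M ≅ ℤ^1 ⊕ ℤ/3 ⊕ ℤ/9 ⊕ ℤ/18

Derivation:
rank_ℚ(R)=3; free=4−3=1
SNF(R) diag = [3, 9, 18] → torsion [3, 9, 18]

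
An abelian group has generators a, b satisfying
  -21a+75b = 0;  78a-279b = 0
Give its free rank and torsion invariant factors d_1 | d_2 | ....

rank_ℚ(R)=2; free=2−2=0
SNF(R) diag = [3, 3] → torsion [3, 3]

Answer: M ≅ ℤ/3 ⊕ ℤ/3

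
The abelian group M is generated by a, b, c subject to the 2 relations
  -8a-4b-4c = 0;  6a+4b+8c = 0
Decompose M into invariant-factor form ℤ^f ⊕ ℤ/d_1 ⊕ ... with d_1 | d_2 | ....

rank_ℚ(R)=2; free=3−2=1
SNF(R) diag = [2, 4] → torsion [2, 4]

Answer: M ≅ ℤ^1 ⊕ ℤ/2 ⊕ ℤ/4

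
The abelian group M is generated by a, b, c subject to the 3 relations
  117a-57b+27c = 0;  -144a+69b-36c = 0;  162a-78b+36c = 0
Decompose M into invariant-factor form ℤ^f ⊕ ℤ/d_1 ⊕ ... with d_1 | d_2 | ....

Answer: M ≅ ℤ/3 ⊕ ℤ/9 ⊕ ℤ/18

Derivation:
rank_ℚ(R)=3; free=3−3=0
SNF(R) diag = [3, 9, 18] → torsion [3, 9, 18]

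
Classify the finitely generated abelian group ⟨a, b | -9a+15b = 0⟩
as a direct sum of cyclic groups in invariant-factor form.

rank_ℚ(R)=1; free=2−1=1
SNF(R) diag = [3] → torsion [3]

Answer: M ≅ ℤ^1 ⊕ ℤ/3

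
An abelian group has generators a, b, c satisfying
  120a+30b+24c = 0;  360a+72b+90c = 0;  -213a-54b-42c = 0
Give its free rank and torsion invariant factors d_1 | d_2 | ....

Answer: M ≅ ℤ/3 ⊕ ℤ/6 ⊕ ℤ/18

Derivation:
rank_ℚ(R)=3; free=3−3=0
SNF(R) diag = [3, 6, 18] → torsion [3, 6, 18]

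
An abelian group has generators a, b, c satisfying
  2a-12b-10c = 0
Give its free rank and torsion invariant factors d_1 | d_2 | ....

Answer: M ≅ ℤ^2 ⊕ ℤ/2

Derivation:
rank_ℚ(R)=1; free=3−1=2
SNF(R) diag = [2] → torsion [2]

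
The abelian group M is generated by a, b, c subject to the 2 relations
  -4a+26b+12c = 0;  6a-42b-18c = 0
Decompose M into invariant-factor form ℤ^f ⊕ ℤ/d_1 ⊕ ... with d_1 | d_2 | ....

Answer: M ≅ ℤ^1 ⊕ ℤ/2 ⊕ ℤ/6

Derivation:
rank_ℚ(R)=2; free=3−2=1
SNF(R) diag = [2, 6] → torsion [2, 6]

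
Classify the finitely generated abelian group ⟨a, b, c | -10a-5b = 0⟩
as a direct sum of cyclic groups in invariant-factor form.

Answer: M ≅ ℤ^2 ⊕ ℤ/5

Derivation:
rank_ℚ(R)=1; free=3−1=2
SNF(R) diag = [5] → torsion [5]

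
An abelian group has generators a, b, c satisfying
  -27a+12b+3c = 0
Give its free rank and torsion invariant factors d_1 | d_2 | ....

rank_ℚ(R)=1; free=3−1=2
SNF(R) diag = [3] → torsion [3]

Answer: M ≅ ℤ^2 ⊕ ℤ/3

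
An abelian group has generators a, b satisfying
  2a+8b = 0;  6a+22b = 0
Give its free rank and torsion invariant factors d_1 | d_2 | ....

rank_ℚ(R)=2; free=2−2=0
SNF(R) diag = [2, 2] → torsion [2, 2]

Answer: M ≅ ℤ/2 ⊕ ℤ/2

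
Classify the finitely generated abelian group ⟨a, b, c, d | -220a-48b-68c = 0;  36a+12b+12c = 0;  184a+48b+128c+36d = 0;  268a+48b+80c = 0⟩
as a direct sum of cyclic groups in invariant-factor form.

rank_ℚ(R)=4; free=4−4=0
SNF(R) diag = [4, 12, 12, 36] → torsion [4, 12, 12, 36]

Answer: M ≅ ℤ/4 ⊕ ℤ/12 ⊕ ℤ/12 ⊕ ℤ/36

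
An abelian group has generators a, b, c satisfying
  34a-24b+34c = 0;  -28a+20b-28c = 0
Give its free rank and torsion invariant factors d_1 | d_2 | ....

Answer: M ≅ ℤ^1 ⊕ ℤ/2 ⊕ ℤ/4

Derivation:
rank_ℚ(R)=2; free=3−2=1
SNF(R) diag = [2, 4] → torsion [2, 4]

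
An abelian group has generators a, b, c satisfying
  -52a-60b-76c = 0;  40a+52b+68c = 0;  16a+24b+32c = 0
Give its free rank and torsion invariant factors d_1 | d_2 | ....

Answer: M ≅ ℤ/4 ⊕ ℤ/4 ⊕ ℤ/8

Derivation:
rank_ℚ(R)=3; free=3−3=0
SNF(R) diag = [4, 4, 8] → torsion [4, 4, 8]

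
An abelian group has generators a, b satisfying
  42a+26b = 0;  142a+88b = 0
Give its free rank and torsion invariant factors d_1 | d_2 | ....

Answer: M ≅ ℤ/2 ⊕ ℤ/2

Derivation:
rank_ℚ(R)=2; free=2−2=0
SNF(R) diag = [2, 2] → torsion [2, 2]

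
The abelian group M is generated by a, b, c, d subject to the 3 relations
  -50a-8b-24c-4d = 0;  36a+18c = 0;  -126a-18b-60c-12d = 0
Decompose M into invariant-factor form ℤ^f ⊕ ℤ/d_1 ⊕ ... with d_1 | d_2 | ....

Answer: M ≅ ℤ^1 ⊕ ℤ/2 ⊕ ℤ/6 ⊕ ℤ/18

Derivation:
rank_ℚ(R)=3; free=4−3=1
SNF(R) diag = [2, 6, 18] → torsion [2, 6, 18]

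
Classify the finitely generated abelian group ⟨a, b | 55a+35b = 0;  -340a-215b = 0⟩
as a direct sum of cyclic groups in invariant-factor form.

rank_ℚ(R)=2; free=2−2=0
SNF(R) diag = [5, 15] → torsion [5, 15]

Answer: M ≅ ℤ/5 ⊕ ℤ/15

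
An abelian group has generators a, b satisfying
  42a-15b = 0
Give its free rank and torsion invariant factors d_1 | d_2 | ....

rank_ℚ(R)=1; free=2−1=1
SNF(R) diag = [3] → torsion [3]

Answer: M ≅ ℤ^1 ⊕ ℤ/3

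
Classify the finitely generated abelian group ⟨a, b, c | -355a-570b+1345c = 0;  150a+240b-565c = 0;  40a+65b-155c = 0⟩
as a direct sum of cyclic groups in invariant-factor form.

rank_ℚ(R)=3; free=3−3=0
SNF(R) diag = [5, 5, 5] → torsion [5, 5, 5]

Answer: M ≅ ℤ/5 ⊕ ℤ/5 ⊕ ℤ/5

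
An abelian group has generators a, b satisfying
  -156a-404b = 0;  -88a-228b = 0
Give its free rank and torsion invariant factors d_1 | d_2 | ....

Answer: M ≅ ℤ/4 ⊕ ℤ/4

Derivation:
rank_ℚ(R)=2; free=2−2=0
SNF(R) diag = [4, 4] → torsion [4, 4]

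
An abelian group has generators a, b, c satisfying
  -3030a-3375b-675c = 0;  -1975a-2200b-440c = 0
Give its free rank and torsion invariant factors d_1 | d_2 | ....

Answer: M ≅ ℤ^1 ⊕ ℤ/5 ⊕ ℤ/15

Derivation:
rank_ℚ(R)=2; free=3−2=1
SNF(R) diag = [5, 15] → torsion [5, 15]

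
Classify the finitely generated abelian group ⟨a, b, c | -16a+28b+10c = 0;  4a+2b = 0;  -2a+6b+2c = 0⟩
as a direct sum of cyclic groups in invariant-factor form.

Answer: M ≅ ℤ/2 ⊕ ℤ/2 ⊕ ℤ/2

Derivation:
rank_ℚ(R)=3; free=3−3=0
SNF(R) diag = [2, 2, 2] → torsion [2, 2, 2]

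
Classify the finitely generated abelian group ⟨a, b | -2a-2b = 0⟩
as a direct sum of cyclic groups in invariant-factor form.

rank_ℚ(R)=1; free=2−1=1
SNF(R) diag = [2] → torsion [2]

Answer: M ≅ ℤ^1 ⊕ ℤ/2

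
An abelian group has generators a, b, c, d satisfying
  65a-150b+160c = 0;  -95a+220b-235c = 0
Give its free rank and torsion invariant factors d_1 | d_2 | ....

Answer: M ≅ ℤ^2 ⊕ ℤ/5 ⊕ ℤ/5

Derivation:
rank_ℚ(R)=2; free=4−2=2
SNF(R) diag = [5, 5] → torsion [5, 5]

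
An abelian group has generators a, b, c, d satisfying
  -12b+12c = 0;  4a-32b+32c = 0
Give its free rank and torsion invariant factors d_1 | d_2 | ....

rank_ℚ(R)=2; free=4−2=2
SNF(R) diag = [4, 12] → torsion [4, 12]

Answer: M ≅ ℤ^2 ⊕ ℤ/4 ⊕ ℤ/12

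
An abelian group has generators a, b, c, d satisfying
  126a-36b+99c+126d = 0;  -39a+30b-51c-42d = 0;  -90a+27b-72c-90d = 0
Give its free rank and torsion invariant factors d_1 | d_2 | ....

rank_ℚ(R)=3; free=4−3=1
SNF(R) diag = [3, 9, 9] → torsion [3, 9, 9]

Answer: M ≅ ℤ^1 ⊕ ℤ/3 ⊕ ℤ/9 ⊕ ℤ/9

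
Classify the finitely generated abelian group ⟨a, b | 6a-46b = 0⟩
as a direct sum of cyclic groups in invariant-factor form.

Answer: M ≅ ℤ^1 ⊕ ℤ/2

Derivation:
rank_ℚ(R)=1; free=2−1=1
SNF(R) diag = [2] → torsion [2]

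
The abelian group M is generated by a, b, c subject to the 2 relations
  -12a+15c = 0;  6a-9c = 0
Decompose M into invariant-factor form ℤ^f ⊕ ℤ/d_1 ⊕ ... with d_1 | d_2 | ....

Answer: M ≅ ℤ^1 ⊕ ℤ/3 ⊕ ℤ/6

Derivation:
rank_ℚ(R)=2; free=3−2=1
SNF(R) diag = [3, 6] → torsion [3, 6]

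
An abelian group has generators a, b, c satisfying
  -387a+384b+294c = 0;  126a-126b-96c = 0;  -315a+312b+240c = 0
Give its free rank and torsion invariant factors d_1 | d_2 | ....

Answer: M ≅ ℤ/3 ⊕ ℤ/6 ⊕ ℤ/18

Derivation:
rank_ℚ(R)=3; free=3−3=0
SNF(R) diag = [3, 6, 18] → torsion [3, 6, 18]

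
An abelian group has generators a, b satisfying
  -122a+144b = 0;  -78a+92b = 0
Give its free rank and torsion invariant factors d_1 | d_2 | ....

Answer: M ≅ ℤ/2 ⊕ ℤ/4

Derivation:
rank_ℚ(R)=2; free=2−2=0
SNF(R) diag = [2, 4] → torsion [2, 4]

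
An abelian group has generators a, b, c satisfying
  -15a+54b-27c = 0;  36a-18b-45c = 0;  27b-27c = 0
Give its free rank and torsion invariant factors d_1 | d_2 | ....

Answer: M ≅ ℤ/3 ⊕ ℤ/9 ⊕ ℤ/27

Derivation:
rank_ℚ(R)=3; free=3−3=0
SNF(R) diag = [3, 9, 27] → torsion [3, 9, 27]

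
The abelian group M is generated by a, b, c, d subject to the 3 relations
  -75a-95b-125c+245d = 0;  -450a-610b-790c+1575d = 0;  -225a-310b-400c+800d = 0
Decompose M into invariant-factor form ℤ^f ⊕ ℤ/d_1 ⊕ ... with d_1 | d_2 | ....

Answer: M ≅ ℤ^1 ⊕ ℤ/5 ⊕ ℤ/5 ⊕ ℤ/15

Derivation:
rank_ℚ(R)=3; free=4−3=1
SNF(R) diag = [5, 5, 15] → torsion [5, 5, 15]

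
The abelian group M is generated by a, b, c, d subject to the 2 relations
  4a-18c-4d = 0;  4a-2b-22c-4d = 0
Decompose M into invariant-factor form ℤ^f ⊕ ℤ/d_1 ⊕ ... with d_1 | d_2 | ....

Answer: M ≅ ℤ^2 ⊕ ℤ/2 ⊕ ℤ/2

Derivation:
rank_ℚ(R)=2; free=4−2=2
SNF(R) diag = [2, 2] → torsion [2, 2]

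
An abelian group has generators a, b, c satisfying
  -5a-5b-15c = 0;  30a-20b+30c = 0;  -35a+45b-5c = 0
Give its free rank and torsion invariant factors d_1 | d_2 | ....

Answer: M ≅ ℤ/5 ⊕ ℤ/10 ⊕ ℤ/20

Derivation:
rank_ℚ(R)=3; free=3−3=0
SNF(R) diag = [5, 10, 20] → torsion [5, 10, 20]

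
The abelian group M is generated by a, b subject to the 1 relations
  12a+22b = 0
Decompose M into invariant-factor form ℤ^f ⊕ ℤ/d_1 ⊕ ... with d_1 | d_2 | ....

rank_ℚ(R)=1; free=2−1=1
SNF(R) diag = [2] → torsion [2]

Answer: M ≅ ℤ^1 ⊕ ℤ/2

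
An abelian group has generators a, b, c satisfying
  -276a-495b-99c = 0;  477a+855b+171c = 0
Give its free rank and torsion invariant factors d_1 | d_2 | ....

Answer: M ≅ ℤ^1 ⊕ ℤ/3 ⊕ ℤ/9

Derivation:
rank_ℚ(R)=2; free=3−2=1
SNF(R) diag = [3, 9] → torsion [3, 9]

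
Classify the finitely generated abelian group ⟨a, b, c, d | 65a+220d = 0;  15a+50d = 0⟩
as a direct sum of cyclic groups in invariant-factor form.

Answer: M ≅ ℤ^2 ⊕ ℤ/5 ⊕ ℤ/10

Derivation:
rank_ℚ(R)=2; free=4−2=2
SNF(R) diag = [5, 10] → torsion [5, 10]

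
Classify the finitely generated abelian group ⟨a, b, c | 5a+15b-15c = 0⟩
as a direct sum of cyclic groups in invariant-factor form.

Answer: M ≅ ℤ^2 ⊕ ℤ/5

Derivation:
rank_ℚ(R)=1; free=3−1=2
SNF(R) diag = [5] → torsion [5]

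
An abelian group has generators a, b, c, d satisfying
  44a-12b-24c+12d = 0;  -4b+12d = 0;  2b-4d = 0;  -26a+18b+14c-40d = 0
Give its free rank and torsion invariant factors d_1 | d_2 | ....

rank_ℚ(R)=4; free=4−4=0
SNF(R) diag = [2, 2, 4, 4] → torsion [2, 2, 4, 4]

Answer: M ≅ ℤ/2 ⊕ ℤ/2 ⊕ ℤ/4 ⊕ ℤ/4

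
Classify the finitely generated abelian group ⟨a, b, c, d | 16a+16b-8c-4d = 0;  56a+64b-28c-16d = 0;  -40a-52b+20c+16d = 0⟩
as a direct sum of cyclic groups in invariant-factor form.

Answer: M ≅ ℤ^1 ⊕ ℤ/4 ⊕ ℤ/4 ⊕ ℤ/12

Derivation:
rank_ℚ(R)=3; free=4−3=1
SNF(R) diag = [4, 4, 12] → torsion [4, 4, 12]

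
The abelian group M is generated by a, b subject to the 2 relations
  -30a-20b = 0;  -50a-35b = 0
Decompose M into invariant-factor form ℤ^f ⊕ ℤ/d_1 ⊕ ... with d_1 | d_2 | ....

Answer: M ≅ ℤ/5 ⊕ ℤ/10

Derivation:
rank_ℚ(R)=2; free=2−2=0
SNF(R) diag = [5, 10] → torsion [5, 10]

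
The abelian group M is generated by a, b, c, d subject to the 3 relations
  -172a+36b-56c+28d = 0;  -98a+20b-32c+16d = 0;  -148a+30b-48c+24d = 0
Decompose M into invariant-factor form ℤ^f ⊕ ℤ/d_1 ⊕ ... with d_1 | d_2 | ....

rank_ℚ(R)=3; free=4−3=1
SNF(R) diag = [2, 2, 4] → torsion [2, 2, 4]

Answer: M ≅ ℤ^1 ⊕ ℤ/2 ⊕ ℤ/2 ⊕ ℤ/4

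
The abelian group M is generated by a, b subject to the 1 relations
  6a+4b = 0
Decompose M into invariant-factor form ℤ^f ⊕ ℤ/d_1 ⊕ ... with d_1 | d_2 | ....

Answer: M ≅ ℤ^1 ⊕ ℤ/2

Derivation:
rank_ℚ(R)=1; free=2−1=1
SNF(R) diag = [2] → torsion [2]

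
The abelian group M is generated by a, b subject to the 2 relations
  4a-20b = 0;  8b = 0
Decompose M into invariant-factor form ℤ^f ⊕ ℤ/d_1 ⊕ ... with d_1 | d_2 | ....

Answer: M ≅ ℤ/4 ⊕ ℤ/8

Derivation:
rank_ℚ(R)=2; free=2−2=0
SNF(R) diag = [4, 8] → torsion [4, 8]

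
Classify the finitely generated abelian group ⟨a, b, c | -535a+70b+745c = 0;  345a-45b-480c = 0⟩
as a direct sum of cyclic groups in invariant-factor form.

rank_ℚ(R)=2; free=3−2=1
SNF(R) diag = [5, 15] → torsion [5, 15]

Answer: M ≅ ℤ^1 ⊕ ℤ/5 ⊕ ℤ/15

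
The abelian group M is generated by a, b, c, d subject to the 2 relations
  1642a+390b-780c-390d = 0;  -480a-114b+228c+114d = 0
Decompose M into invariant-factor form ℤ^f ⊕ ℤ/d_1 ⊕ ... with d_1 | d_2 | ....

rank_ℚ(R)=2; free=4−2=2
SNF(R) diag = [2, 6] → torsion [2, 6]

Answer: M ≅ ℤ^2 ⊕ ℤ/2 ⊕ ℤ/6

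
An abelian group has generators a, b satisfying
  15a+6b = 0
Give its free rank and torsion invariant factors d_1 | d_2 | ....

Answer: M ≅ ℤ^1 ⊕ ℤ/3

Derivation:
rank_ℚ(R)=1; free=2−1=1
SNF(R) diag = [3] → torsion [3]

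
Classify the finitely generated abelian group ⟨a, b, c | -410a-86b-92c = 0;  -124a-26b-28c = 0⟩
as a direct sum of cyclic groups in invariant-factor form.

rank_ℚ(R)=2; free=3−2=1
SNF(R) diag = [2, 2] → torsion [2, 2]

Answer: M ≅ ℤ^1 ⊕ ℤ/2 ⊕ ℤ/2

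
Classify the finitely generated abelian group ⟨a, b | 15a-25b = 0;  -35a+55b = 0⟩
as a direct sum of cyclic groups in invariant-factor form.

rank_ℚ(R)=2; free=2−2=0
SNF(R) diag = [5, 10] → torsion [5, 10]

Answer: M ≅ ℤ/5 ⊕ ℤ/10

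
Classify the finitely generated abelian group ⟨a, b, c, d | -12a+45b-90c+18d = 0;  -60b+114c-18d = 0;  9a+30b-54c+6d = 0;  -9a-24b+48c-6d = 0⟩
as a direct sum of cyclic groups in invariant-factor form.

Answer: M ≅ ℤ/3 ⊕ ℤ/3 ⊕ ℤ/6 ⊕ ℤ/18

Derivation:
rank_ℚ(R)=4; free=4−4=0
SNF(R) diag = [3, 3, 6, 18] → torsion [3, 3, 6, 18]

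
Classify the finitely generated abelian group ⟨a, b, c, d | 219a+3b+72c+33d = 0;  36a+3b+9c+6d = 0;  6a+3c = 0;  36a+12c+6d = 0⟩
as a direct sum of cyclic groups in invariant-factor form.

Answer: M ≅ ℤ/3 ⊕ ℤ/3 ⊕ ℤ/3 ⊕ ℤ/6

Derivation:
rank_ℚ(R)=4; free=4−4=0
SNF(R) diag = [3, 3, 3, 6] → torsion [3, 3, 3, 6]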